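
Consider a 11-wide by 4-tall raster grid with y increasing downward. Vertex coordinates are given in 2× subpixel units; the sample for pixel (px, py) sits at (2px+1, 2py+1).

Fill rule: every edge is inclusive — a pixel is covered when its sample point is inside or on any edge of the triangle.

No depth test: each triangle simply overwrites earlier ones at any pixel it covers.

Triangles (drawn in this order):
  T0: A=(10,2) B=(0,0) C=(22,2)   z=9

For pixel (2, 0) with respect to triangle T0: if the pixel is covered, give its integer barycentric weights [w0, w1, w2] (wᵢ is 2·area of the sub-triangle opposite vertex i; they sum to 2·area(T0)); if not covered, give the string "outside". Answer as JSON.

T0:
  2·area = 24
  edge (10, 2)→(0, 0): d=(-10,-2) inclusive
  edge (0, 0)→(22, 2): d=(22,2) inclusive
  edge (22, 2)→(10, 2): d=(-12,0) inclusive
    (2,0)@(5, 1): e=[0,12,12] → #  [on edge]
    (3,0)@(7, 1): e=[4,8,12] → #
    (4,0)@(9, 1): e=[8,4,12] → #
    (5,0)@(11, 1): e=[12,0,12] → #  [on edge]
    (6,0)@(13, 1): e=[16,-4,12] → ·
    (2,1)@(5, 3): e=[-20,56,-12] → ·
    (3,1)@(7, 3): e=[-16,52,-12] → ·
    (4,1)@(9, 3): e=[-12,48,-12] → ·
    (5,1)@(11, 3): e=[-8,44,-12] → ·
    (7,1)@(15, 3): e=[0,36,-12] → ·  [on edge]
  covered (4 px):
    · · # # # # · · · · ·
    · · · · · · · · · · ·
    · · · · · · · · · · ·
    · · · · · · · · · · ·

Final: [12,12,0]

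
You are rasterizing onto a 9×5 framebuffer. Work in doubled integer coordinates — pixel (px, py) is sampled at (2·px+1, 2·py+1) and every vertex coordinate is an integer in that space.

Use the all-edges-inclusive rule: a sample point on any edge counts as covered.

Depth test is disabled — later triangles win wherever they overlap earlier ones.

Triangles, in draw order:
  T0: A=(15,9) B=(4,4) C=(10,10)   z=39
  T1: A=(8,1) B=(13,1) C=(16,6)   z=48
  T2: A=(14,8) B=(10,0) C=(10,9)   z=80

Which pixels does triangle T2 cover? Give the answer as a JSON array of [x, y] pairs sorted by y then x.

T0:
  2·area = 36  (B↔C swapped to make it positive)
  edge (15, 9)→(10, 10): d=(-5,1) inclusive
  edge (10, 10)→(4, 4): d=(-6,-6) inclusive
  edge (4, 4)→(15, 9): d=(11,5) inclusive
    (0,0)@(1, 1): e=[54,0,-18] → ·  [on edge]
    (1,1)@(3, 3): e=[42,0,-6] → ·  [on edge]
    (2,2)@(5, 5): e=[30,0,6] → █  [on edge]
    (3,2)@(7, 5): e=[28,12,-4] → ·
    (2,3)@(5, 7): e=[20,-12,28] → ·
    (3,3)@(7, 7): e=[18,0,18] → █  [on edge]
    (4,3)@(9, 7): e=[16,12,8] → █
    (5,3)@(11, 7): e=[14,24,-2] → ·
    (3,4)@(7, 9): e=[8,-12,40] → ·
    (4,4)@(9, 9): e=[6,0,30] → █  [on edge]
    (5,4)@(11, 9): e=[4,12,20] → █
    (6,4)@(13, 9): e=[2,24,10] → █
    (7,4)@(15, 9): e=[0,36,0] → █  [on edge]
  covered (7 px):
    · · · · · · · · ·
    · · · · · · · · ·
    · · █ · · · · · ·
    · · · █ █ · · · ·
    · · · · █ █ █ █ ·
T1:
  2·area = 25
  edge (8, 1)→(13, 1): d=(5,0) inclusive
  edge (13, 1)→(16, 6): d=(3,5) inclusive
  edge (16, 6)→(8, 1): d=(-8,-5) inclusive
    (0,0)@(1, 1): e=[0,60,-35] → ·  [on edge]
    (1,0)@(3, 1): e=[0,50,-25] → ·  [on edge]
    (2,0)@(5, 1): e=[0,40,-15] → ·  [on edge]
    (3,0)@(7, 1): e=[0,30,-5] → ·  [on edge]
    (4,0)@(9, 1): e=[0,20,5] → █  [on edge]
    (5,0)@(11, 1): e=[0,10,15] → █  [on edge]
    (6,0)@(13, 1): e=[0,0,25] → █  [on edge]
    (7,0)@(15, 1): e=[0,-10,35] → ·  [on edge]
    (8,0)@(17, 1): e=[0,-20,45] → ·  [on edge]
    (4,1)@(9, 3): e=[10,26,-11] → ·
    (5,1)@(11, 3): e=[10,16,-1] → ·
    (6,1)@(13, 3): e=[10,6,9] → █
  covered (5 px):
    · · · · █ █ █ · ·
    · · · · · · █ · ·
    · · · · · · · █ ·
    · · · · · · · · ·
    · · · · · · · · ·
T2:
  2·area = 36  (B↔C swapped to make it positive)
  edge (14, 8)→(10, 9): d=(-4,1) inclusive
  edge (10, 9)→(10, 0): d=(0,-9) inclusive
  edge (10, 0)→(14, 8): d=(4,8) inclusive
    (5,1)@(11, 3): e=[23,9,4] → █
    (6,1)@(13, 3): e=[21,27,-12] → ·
    (5,2)@(11, 5): e=[15,9,12] → █
    (6,2)@(13, 5): e=[13,27,-4] → ·
    (5,3)@(11, 7): e=[7,9,20] → █
    (6,3)@(13, 7): e=[5,27,4] → █
    (7,3)@(15, 7): e=[3,45,-12] → ·
    (5,4)@(11, 9): e=[-1,9,28] → ·
    (6,4)@(13, 9): e=[-3,27,12] → ·
  covered (4 px):
    · · · · · · · · ·
    · · · · · █ · · ·
    · · · · · █ · · ·
    · · · · · █ █ · ·
    · · · · · · · · ·

Result: [[5,1],[5,2],[5,3],[6,3]]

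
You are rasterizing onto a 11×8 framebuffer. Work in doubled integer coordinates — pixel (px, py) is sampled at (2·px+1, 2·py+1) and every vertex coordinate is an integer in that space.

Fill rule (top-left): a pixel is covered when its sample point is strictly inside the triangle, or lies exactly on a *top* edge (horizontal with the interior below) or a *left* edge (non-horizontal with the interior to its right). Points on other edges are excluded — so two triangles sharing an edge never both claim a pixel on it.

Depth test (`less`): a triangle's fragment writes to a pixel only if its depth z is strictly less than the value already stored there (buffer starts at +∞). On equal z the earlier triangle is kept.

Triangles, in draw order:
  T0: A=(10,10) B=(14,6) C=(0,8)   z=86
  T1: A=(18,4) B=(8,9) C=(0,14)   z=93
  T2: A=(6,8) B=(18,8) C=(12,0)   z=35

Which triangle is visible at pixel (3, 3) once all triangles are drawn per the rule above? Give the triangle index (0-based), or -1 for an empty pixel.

T0:
  2·area = 48  (B↔C swapped to make it positive)
  edge (10, 10)→(0, 8): d=(-10,-2) top-left  bias=+0
  edge (0, 8)→(14, 6): d=(14,-2) top-left  bias=+0
  edge (14, 6)→(10, 10): d=(-4,4) right/bottom  bias=-1
    (9,0)@(19, 1): e=[108,-60,0] → .  [on edge]
    (8,1)@(17, 3): e=[84,-36,0] → .  [on edge]
    (7,2)@(15, 5): e=[60,-12,0] → .  [on edge]
    (10,2)@(21, 5): e=[72,0,-24] → .  [on edge]
    (3,3)@(7, 7): e=[24,0,24] → X  [on edge]
    (4,3)@(9, 7): e=[28,4,16] → X
    (5,3)@(11, 7): e=[32,8,8] → X
    (6,3)@(13, 7): e=[36,12,0] → .  [on edge]
    (2,4)@(5, 9): e=[0,24,24] → X  [on edge]
    (5,4)@(11, 9): e=[12,36,0] → .  [on edge]
    (2,5)@(5, 11): e=[-20,52,16] → .
    (3,5)@(7, 11): e=[-16,56,8] → .
    (4,5)@(9, 11): e=[-12,60,0] → .  [on edge]
    (7,5)@(15, 11): e=[0,72,-24] → .  [on edge]
    (3,6)@(7, 13): e=[-36,84,0] → .  [on edge]
    (2,7)@(5, 15): e=[-60,108,0] → .  [on edge]
  covered (6 px):
    . . . . . . . . . . .
    . . . . . . . . . . .
    . . . . . . . . . . .
    . . . X X X . . . . .
    . . X X X . . . . . .
    . . . . . . . . . . .
    . . . . . . . . . . .
    . . . . . . . . . . .
T1:
  2·area = 10  (B↔C swapped to make it positive)
  edge (18, 4)→(0, 14): d=(-18,10) right/bottom  bias=-1
  edge (0, 14)→(8, 9): d=(8,-5) top-left  bias=+0
  edge (8, 9)→(18, 4): d=(10,-5) top-left  bias=+0
    (4,4)@(9, 9): e=[0,5,5] → .  [on edge]
    (2,5)@(5, 11): e=[4,1,5] → X
    (3,5)@(7, 11): e=[-16,11,15] → .
    (2,6)@(5, 13): e=[-32,17,25] → .
  covered (1 px):
    . . . . . . . . . . .
    . . . . . . . . . . .
    . . . . . . . . . . .
    . . . . . . . . . . .
    . . . . . . . . . . .
    . . X . . . . . . . .
    . . . . . . . . . . .
    . . . . . . . . . . .
T2:
  2·area = 96  (B↔C swapped to make it positive)
  edge (6, 8)→(12, 0): d=(6,-8) top-left  bias=+0
  edge (12, 0)→(18, 8): d=(6,8) right/bottom  bias=-1
  edge (18, 8)→(6, 8): d=(-12,0) right/bottom  bias=-1
    (5,1)@(11, 3): e=[10,26,60] → X
    (6,1)@(13, 3): e=[26,10,60] → X
    (7,1)@(15, 3): e=[42,-6,60] → .
    (4,2)@(9, 5): e=[6,54,36] → X
    (7,2)@(15, 5): e=[54,6,36] → X
    (8,2)@(17, 5): e=[70,-10,36] → .
    (3,3)@(7, 7): e=[2,82,12] → X
    (8,3)@(17, 7): e=[82,2,12] → X
    (9,3)@(19, 7): e=[98,-14,12] → .
    (3,4)@(7, 9): e=[14,94,-12] → .
    (4,4)@(9, 9): e=[30,78,-12] → .
    (5,4)@(11, 9): e=[46,62,-12] → .
  covered (12 px):
    . . . . . . . . . . .
    . . . . . X X . . . .
    . . . . X X X X . . .
    . . . X X X X X X . .
    . . . . . . . . . . .
    . . . . . . . . . . .
    . . . . . . . . . . .
    . . . . . . . . . . .

Z-buffer (winner per pixel, '.' = empty):
  . . . . . . . . . . .
  . . . . . 2 2 . . . .
  . . . . 2 2 2 2 . . .
  . . . 2 2 2 2 2 2 . .
  . . 0 0 0 . . . . . .
  . . 1 . . . . . . . .
  . . . . . . . . . . .
  . . . . . . . . . . .

Answer: 2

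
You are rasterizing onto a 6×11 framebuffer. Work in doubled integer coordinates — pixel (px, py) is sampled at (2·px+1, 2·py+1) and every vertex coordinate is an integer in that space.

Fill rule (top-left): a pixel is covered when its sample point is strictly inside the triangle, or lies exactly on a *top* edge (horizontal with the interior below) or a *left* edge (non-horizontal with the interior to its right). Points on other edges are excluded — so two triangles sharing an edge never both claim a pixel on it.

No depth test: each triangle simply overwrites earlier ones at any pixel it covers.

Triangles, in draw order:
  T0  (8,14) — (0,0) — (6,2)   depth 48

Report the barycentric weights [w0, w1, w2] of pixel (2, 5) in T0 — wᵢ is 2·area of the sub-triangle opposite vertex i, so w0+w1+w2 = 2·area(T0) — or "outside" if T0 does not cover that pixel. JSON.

T0:
  2·area = 68
  edge (8, 14)→(0, 0): d=(-8,-14) top-left  bias=+0
  edge (0, 0)→(6, 2): d=(6,2) right/bottom  bias=-1
  edge (6, 2)→(8, 14): d=(2,12) right/bottom  bias=-1
    (0,0)@(1, 1): e=[6,4,58] → █
    (1,0)@(3, 1): e=[34,0,34] → ·  [on edge]
    (0,1)@(1, 3): e=[-10,16,62] → ·
    (1,1)@(3, 3): e=[18,12,38] → █
    (2,1)@(5, 3): e=[46,8,14] → █
    (3,1)@(7, 3): e=[74,4,-10] → ·
    (4,1)@(9, 3): e=[102,0,-34] → ·  [on edge]
    (1,2)@(3, 5): e=[2,24,42] → █
    (3,2)@(7, 5): e=[58,16,-6] → ·
    (1,3)@(3, 7): e=[-14,36,46] → ·
    (2,3)@(5, 7): e=[14,32,22] → █
    (3,3)@(7, 7): e=[42,28,-2] → ·
  covered (8 px):
    █ · · · · ·
    · █ █ · · ·
    · █ █ · · ·
    · · █ · · ·
    · · · █ · ·
    · · · █ · ·
    · · · · · ·
    · · · · · ·
    · · · · · ·
    · · · · · ·
    · · · · · ·

Answer: "outside"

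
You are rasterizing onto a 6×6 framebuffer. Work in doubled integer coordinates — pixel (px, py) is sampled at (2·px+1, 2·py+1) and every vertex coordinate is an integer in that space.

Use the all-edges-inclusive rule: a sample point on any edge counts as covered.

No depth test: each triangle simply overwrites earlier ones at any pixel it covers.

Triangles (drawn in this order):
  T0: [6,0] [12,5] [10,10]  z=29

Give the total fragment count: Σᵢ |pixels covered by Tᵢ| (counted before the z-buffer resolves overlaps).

T0:
  2·area = 40
  edge (6, 0)→(12, 5): d=(6,5) inclusive
  edge (12, 5)→(10, 10): d=(-2,5) inclusive
  edge (10, 10)→(6, 0): d=(-4,-10) inclusive
    (3,0)@(7, 1): e=[1,33,6] → #
    (4,0)@(9, 1): e=[-9,23,26] → ·
    (3,1)@(7, 3): e=[13,29,-2] → ·
    (4,1)@(9, 3): e=[3,19,18] → #
    (5,1)@(11, 3): e=[-7,9,38] → ·
    (4,2)@(9, 5): e=[15,15,10] → #
    (5,2)@(11, 5): e=[5,5,30] → #
    (4,3)@(9, 7): e=[27,11,2] → #
    (4,4)@(9, 9): e=[39,7,-6] → ·
    (5,4)@(11, 9): e=[29,-3,14] → ·
  covered (6 px):
    · · · # · ·
    · · · · # ·
    · · · · # #
    · · · · # #
    · · · · · ·
    · · · · · ·

Result: 6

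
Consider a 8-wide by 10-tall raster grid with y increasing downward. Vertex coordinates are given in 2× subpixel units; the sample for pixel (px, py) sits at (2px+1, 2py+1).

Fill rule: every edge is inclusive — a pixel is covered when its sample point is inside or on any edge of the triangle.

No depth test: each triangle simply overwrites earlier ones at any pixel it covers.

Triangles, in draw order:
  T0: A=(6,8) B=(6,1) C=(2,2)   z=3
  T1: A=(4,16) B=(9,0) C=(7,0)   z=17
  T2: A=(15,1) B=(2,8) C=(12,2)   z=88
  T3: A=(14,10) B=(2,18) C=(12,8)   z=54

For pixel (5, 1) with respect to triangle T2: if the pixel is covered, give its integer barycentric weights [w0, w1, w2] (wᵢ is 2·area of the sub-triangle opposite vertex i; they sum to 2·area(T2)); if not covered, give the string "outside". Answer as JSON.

T0:
  2·area = 28  (B↔C swapped to make it positive)
  edge (6, 8)→(2, 2): d=(-4,-6) inclusive
  edge (2, 2)→(6, 1): d=(4,-1) inclusive
  edge (6, 1)→(6, 8): d=(0,7) inclusive
    (1,1)@(3, 3): e=[2,5,21] → X
    (2,1)@(5, 3): e=[14,7,7] → X
    (3,1)@(7, 3): e=[26,9,-7] → .
    (1,2)@(3, 5): e=[-6,13,21] → .
    (2,2)@(5, 5): e=[6,15,7] → X
    (3,2)@(7, 5): e=[18,17,-7] → .
    (2,3)@(5, 7): e=[-2,23,7] → .
  covered (3 px):
    . . . . . . . .
    . X X . . . . .
    . . X . . . . .
    . . . . . . . .
    . . . . . . . .
    . . . . . . . .
    . . . . . . . .
    . . . . . . . .
    . . . . . . . .
    . . . . . . . .
T1:
  2·area = 32  (B↔C swapped to make it positive)
  edge (4, 16)→(7, 0): d=(3,-16) inclusive
  edge (7, 0)→(9, 0): d=(2,0) inclusive
  edge (9, 0)→(4, 16): d=(-5,16) inclusive
    (3,0)@(7, 1): e=[3,2,27] → X
    (4,0)@(9, 1): e=[35,2,-5] → .
    (3,1)@(7, 3): e=[9,6,17] → X
    (4,1)@(9, 3): e=[41,6,-15] → .
    (3,2)@(7, 5): e=[15,10,7] → X
    (4,2)@(9, 5): e=[47,10,-25] → .
    (3,3)@(7, 7): e=[21,14,-3] → .
    (2,5)@(5, 11): e=[1,22,9] → X
    (3,5)@(7, 11): e=[33,22,-23] → .
    (2,6)@(5, 13): e=[7,26,-1] → .
  covered (4 px):
    . . . X . . . .
    . . . X . . . .
    . . . X . . . .
    . . . . . . . .
    . . . . . . . .
    . . X . . . . .
    . . . . . . . .
    . . . . . . . .
    . . . . . . . .
    . . . . . . . .
T2:
  2·area = 8
  edge (15, 1)→(2, 8): d=(-13,7) inclusive
  edge (2, 8)→(12, 2): d=(10,-6) inclusive
  edge (12, 2)→(15, 1): d=(3,-1) inclusive
    (7,0)@(15, 1): e=[0,8,0] → X  [on edge]
    (4,1)@(9, 3): e=[16,-8,0] → .  [on edge]
    (5,1)@(11, 3): e=[2,4,2] → X
    (6,1)@(13, 3): e=[-12,16,4] → .
    (7,1)@(15, 3): e=[-26,28,6] → .
    (1,2)@(3, 5): e=[32,-24,0] → .  [on edge]
    (3,2)@(7, 5): e=[4,0,4] → X  [on edge]
    (4,2)@(9, 5): e=[-10,12,6] → .
    (5,2)@(11, 5): e=[-24,24,8] → .
    (3,3)@(7, 7): e=[-22,20,10] → .
  covered (3 px):
    . . . . . . . X
    . . . . . X . .
    . . . X . . . .
    . . . . . . . .
    . . . . . . . .
    . . . . . . . .
    . . . . . . . .
    . . . . . . . .
    . . . . . . . .
    . . . . . . . .
T3:
  2·area = 40
  edge (14, 10)→(2, 18): d=(-12,8) inclusive
  edge (2, 18)→(12, 8): d=(10,-10) inclusive
  edge (12, 8)→(14, 10): d=(2,2) inclusive
    (2,0)@(5, 1): e=[180,-140,0] → .  [on edge]
    (3,1)@(7, 3): e=[140,-100,0] → .  [on edge]
    (4,2)@(9, 5): e=[100,-60,0] → .  [on edge]
    (7,2)@(15, 5): e=[52,0,-12] → .  [on edge]
    (5,3)@(11, 7): e=[60,-20,0] → .  [on edge]
    (6,3)@(13, 7): e=[44,0,-4] → .  [on edge]
    (5,4)@(11, 9): e=[36,0,4] → X  [on edge]
    (6,4)@(13, 9): e=[20,20,0] → X  [on edge]
    (7,4)@(15, 9): e=[4,40,-4] → .
    (4,5)@(9, 11): e=[28,0,12] → X  [on edge]
    (6,5)@(13, 11): e=[-4,40,4] → .
    (7,5)@(15, 11): e=[-20,60,0] → .  [on edge]
    (3,6)@(7, 13): e=[20,0,20] → X  [on edge]
    (2,7)@(5, 15): e=[12,0,28] → X  [on edge]
    (1,8)@(3, 17): e=[4,0,36] → X  [on edge]
    (0,9)@(1, 19): e=[-4,0,44] → .  [on edge]
  covered (8 px):
    . . . . . . . .
    . . . . . . . .
    . . . . . . . .
    . . . . . . . .
    . . . . . X X .
    . . . . X X . .
    . . . X X . . .
    . . X . . . . .
    . X . . . . . .
    . . . . . . . .

Final: [4,2,2]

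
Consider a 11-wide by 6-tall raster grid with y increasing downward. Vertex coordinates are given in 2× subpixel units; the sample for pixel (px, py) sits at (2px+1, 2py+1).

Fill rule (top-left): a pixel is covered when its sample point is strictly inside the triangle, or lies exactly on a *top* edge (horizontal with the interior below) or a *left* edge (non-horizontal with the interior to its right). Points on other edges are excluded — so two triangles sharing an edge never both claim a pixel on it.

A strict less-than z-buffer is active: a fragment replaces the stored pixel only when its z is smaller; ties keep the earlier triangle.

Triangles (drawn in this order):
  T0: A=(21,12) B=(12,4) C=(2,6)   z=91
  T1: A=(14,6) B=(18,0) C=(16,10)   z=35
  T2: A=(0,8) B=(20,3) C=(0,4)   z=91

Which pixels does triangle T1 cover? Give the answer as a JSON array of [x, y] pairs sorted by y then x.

T0:
  2·area = 98  (B↔C swapped to make it positive)
  edge (21, 12)→(2, 6): d=(-19,-6) top-left  bias=+0
  edge (2, 6)→(12, 4): d=(10,-2) top-left  bias=+0
  edge (12, 4)→(21, 12): d=(9,8) right/bottom  bias=-1
    (8,1)@(17, 3): e=[147,0,-49] → ·  [on edge]
    (3,2)@(7, 5): e=[49,0,49] → #  [on edge]
    (4,2)@(9, 5): e=[61,4,33] → #
    (5,2)@(11, 5): e=[73,8,17] → #
    (6,2)@(13, 5): e=[85,12,1] → #
    (7,2)@(15, 5): e=[97,16,-15] → ·
    (3,3)@(7, 7): e=[11,20,67] → #
    (7,3)@(15, 7): e=[59,36,3] → #
    (8,3)@(17, 7): e=[71,40,-13] → ·
    (3,4)@(7, 9): e=[-27,40,85] → ·
    (4,4)@(9, 9): e=[-15,44,69] → ·
    (5,4)@(11, 9): e=[-3,48,53] → ·
  covered (13 px):
    · · · · · · · · · · ·
    · · · · · · · · · · ·
    · · · # # # # · · · ·
    · · · # # # # # · · ·
    · · · · · · # # # · ·
    · · · · · · · · · # ·
T1:
  2·area = 28
  edge (14, 6)→(18, 0): d=(4,-6) top-left  bias=+0
  edge (18, 0)→(16, 10): d=(-2,10) right/bottom  bias=-1
  edge (16, 10)→(14, 6): d=(-2,-4) top-left  bias=+0
    (8,1)@(17, 3): e=[6,4,18] → #
    (9,1)@(19, 3): e=[18,-16,26] → ·
    (7,2)@(15, 5): e=[2,20,6] → #
    (8,2)@(17, 5): e=[14,0,14] → ·  [on edge]
    (7,3)@(15, 7): e=[10,16,2] → #
    (8,3)@(17, 7): e=[22,-4,10] → ·
    (7,4)@(15, 9): e=[18,12,-2] → ·
  covered (3 px):
    · · · · · · · · · · ·
    · · · · · · · · # · ·
    · · · · · · · # · · ·
    · · · · · · · # · · ·
    · · · · · · · · · · ·
    · · · · · · · · · · ·
T2:
  2·area = 80  (B↔C swapped to make it positive)
  edge (0, 8)→(0, 4): d=(0,-4) top-left  bias=+0
  edge (0, 4)→(20, 3): d=(20,-1) top-left  bias=+0
  edge (20, 3)→(0, 8): d=(-20,5) right/bottom  bias=-1
    (0,2)@(1, 5): e=[4,21,55] → #
    (1,2)@(3, 5): e=[12,23,45] → #
    (2,2)@(5, 5): e=[20,25,35] → #
    (3,2)@(7, 5): e=[28,27,25] → #
    (4,2)@(9, 5): e=[36,29,15] → #
    (5,2)@(11, 5): e=[44,31,5] → #
    (6,2)@(13, 5): e=[52,33,-5] → ·
    (0,3)@(1, 7): e=[4,61,15] → #
    (2,3)@(5, 7): e=[20,65,-5] → ·
    (3,3)@(7, 7): e=[28,67,-15] → ·
    (4,3)@(9, 7): e=[36,69,-25] → ·
    (5,3)@(11, 7): e=[44,71,-35] → ·
  covered (8 px):
    · · · · · · · · · · ·
    · · · · · · · · · · ·
    # # # # # # · · · · ·
    # # · · · · · · · · ·
    · · · · · · · · · · ·
    · · · · · · · · · · ·

Result: [[8,1],[7,2],[7,3]]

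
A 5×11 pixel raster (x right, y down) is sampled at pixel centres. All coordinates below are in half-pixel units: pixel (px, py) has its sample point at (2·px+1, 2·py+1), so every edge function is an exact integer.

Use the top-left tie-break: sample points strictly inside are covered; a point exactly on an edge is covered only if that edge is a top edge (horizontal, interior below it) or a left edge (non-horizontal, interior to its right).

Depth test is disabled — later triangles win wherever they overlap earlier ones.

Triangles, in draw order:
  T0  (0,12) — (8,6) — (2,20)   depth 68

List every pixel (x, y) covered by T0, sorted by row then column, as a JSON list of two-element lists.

T0:
  2·area = 76
  edge (0, 12)→(8, 6): d=(8,-6) top-left  bias=+0
  edge (8, 6)→(2, 20): d=(-6,14) right/bottom  bias=-1
  edge (2, 20)→(0, 12): d=(-2,-8) top-left  bias=+0
    (3,3)@(7, 7): e=[2,8,66] → #
    (4,3)@(9, 7): e=[14,-20,82] → ·
    (2,4)@(5, 9): e=[6,24,46] → #
    (3,4)@(7, 9): e=[18,-4,62] → ·
    (1,5)@(3, 11): e=[10,40,26] → #
    (3,5)@(7, 11): e=[34,-16,58] → ·
    (0,6)@(1, 13): e=[14,56,6] → #
    (2,6)@(5, 13): e=[38,0,38] → ·  [on edge]
    (0,7)@(1, 15): e=[30,44,2] → #
    (2,7)@(5, 15): e=[54,-12,34] → ·
    (0,8)@(1, 17): e=[46,32,-2] → ·
    (1,8)@(3, 17): e=[58,4,14] → #
  covered (9 px):
    · · · · ·
    · · · · ·
    · · · · ·
    · · · # ·
    · · # · ·
    · # # · ·
    # # · · ·
    # # · · ·
    · # · · ·
    · · · · ·
    · · · · ·

Answer: [[3,3],[2,4],[1,5],[2,5],[0,6],[1,6],[0,7],[1,7],[1,8]]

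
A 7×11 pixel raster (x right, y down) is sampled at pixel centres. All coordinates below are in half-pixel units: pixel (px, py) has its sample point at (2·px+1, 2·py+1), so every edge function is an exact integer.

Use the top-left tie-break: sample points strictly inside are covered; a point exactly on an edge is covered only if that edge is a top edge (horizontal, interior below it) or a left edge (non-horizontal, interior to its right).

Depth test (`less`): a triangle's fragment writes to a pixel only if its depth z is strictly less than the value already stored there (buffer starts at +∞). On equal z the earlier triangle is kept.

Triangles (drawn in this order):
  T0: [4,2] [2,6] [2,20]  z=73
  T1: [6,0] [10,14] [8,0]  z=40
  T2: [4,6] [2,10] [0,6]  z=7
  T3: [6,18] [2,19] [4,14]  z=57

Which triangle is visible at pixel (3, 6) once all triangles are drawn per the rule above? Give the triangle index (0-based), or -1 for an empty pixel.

T0:
  2·area = 28  (B↔C swapped to make it positive)
  edge (4, 2)→(2, 20): d=(-2,18) right/bottom  bias=-1
  edge (2, 20)→(2, 6): d=(0,-14) top-left  bias=+0
  edge (2, 6)→(4, 2): d=(2,-4) top-left  bias=+0
    (1,2)@(3, 5): e=[12,14,2] → █
    (2,2)@(5, 5): e=[-24,42,10] → ·
    (1,3)@(3, 7): e=[8,14,6] → █
    (2,3)@(5, 7): e=[-28,42,14] → ·
    (1,4)@(3, 9): e=[4,14,10] → █
    (2,4)@(5, 9): e=[-32,42,18] → ·
    (1,5)@(3, 11): e=[0,14,14] → ·  [on edge]
  covered (3 px):
    · · · · · · ·
    · · · · · · ·
    · █ · · · · ·
    · █ · · · · ·
    · █ · · · · ·
    · · · · · · ·
    · · · · · · ·
    · · · · · · ·
    · · · · · · ·
    · · · · · · ·
    · · · · · · ·
T1:
  2·area = 28  (B↔C swapped to make it positive)
  edge (6, 0)→(8, 0): d=(2,0) top-left  bias=+0
  edge (8, 0)→(10, 14): d=(2,14) right/bottom  bias=-1
  edge (10, 14)→(6, 0): d=(-4,-14) top-left  bias=+0
    (3,0)@(7, 1): e=[2,16,10] → █
    (4,0)@(9, 1): e=[2,-12,38] → ·
    (3,1)@(7, 3): e=[6,20,2] → █
    (4,1)@(9, 3): e=[6,-8,30] → ·
    (3,2)@(7, 5): e=[10,24,-6] → ·
    (4,3)@(9, 7): e=[14,0,14] → ·  [on edge]
    (4,4)@(9, 9): e=[18,4,6] → █
    (5,4)@(11, 9): e=[18,-24,34] → ·
    (4,5)@(9, 11): e=[22,8,-2] → ·
    (5,10)@(11, 21): e=[42,0,-14] → ·  [on edge]
  covered (3 px):
    · · · █ · · ·
    · · · █ · · ·
    · · · · · · ·
    · · · · · · ·
    · · · · █ · ·
    · · · · · · ·
    · · · · · · ·
    · · · · · · ·
    · · · · · · ·
    · · · · · · ·
    · · · · · · ·
T2:
  2·area = 16
  edge (4, 6)→(2, 10): d=(-2,4) right/bottom  bias=-1
  edge (2, 10)→(0, 6): d=(-2,-4) top-left  bias=+0
  edge (0, 6)→(4, 6): d=(4,0) top-left  bias=+0
    (0,3)@(1, 7): e=[10,2,4] → █
    (1,3)@(3, 7): e=[2,10,4] → █
    (2,3)@(5, 7): e=[-6,18,4] → ·
    (0,4)@(1, 9): e=[6,-2,12] → ·
    (1,4)@(3, 9): e=[-2,6,12] → ·
  covered (2 px):
    · · · · · · ·
    · · · · · · ·
    · · · · · · ·
    █ █ · · · · ·
    · · · · · · ·
    · · · · · · ·
    · · · · · · ·
    · · · · · · ·
    · · · · · · ·
    · · · · · · ·
    · · · · · · ·
T3:
  2·area = 18
  edge (6, 18)→(2, 19): d=(-4,1) right/bottom  bias=-1
  edge (2, 19)→(4, 14): d=(2,-5) top-left  bias=+0
  edge (4, 14)→(6, 18): d=(2,4) right/bottom  bias=-1
    (1,8)@(3, 17): e=[7,1,10] → █
    (2,8)@(5, 17): e=[5,11,2] → █
    (3,8)@(7, 17): e=[3,21,-6] → ·
    (1,9)@(3, 19): e=[-1,5,14] → ·
    (2,9)@(5, 19): e=[-3,15,6] → ·
  covered (2 px):
    · · · · · · ·
    · · · · · · ·
    · · · · · · ·
    · · · · · · ·
    · · · · · · ·
    · · · · · · ·
    · · · · · · ·
    · · · · · · ·
    · █ █ · · · ·
    · · · · · · ·
    · · · · · · ·

Z-buffer (winner per pixel, '.' = empty):
  . . . 1 . . .
  . . . 1 . . .
  . 0 . . . . .
  2 2 . . . . .
  . 0 . . 1 . .
  . . . . . . .
  . . . . . . .
  . . . . . . .
  . 3 3 . . . .
  . . . . . . .
  . . . . . . .

Result: -1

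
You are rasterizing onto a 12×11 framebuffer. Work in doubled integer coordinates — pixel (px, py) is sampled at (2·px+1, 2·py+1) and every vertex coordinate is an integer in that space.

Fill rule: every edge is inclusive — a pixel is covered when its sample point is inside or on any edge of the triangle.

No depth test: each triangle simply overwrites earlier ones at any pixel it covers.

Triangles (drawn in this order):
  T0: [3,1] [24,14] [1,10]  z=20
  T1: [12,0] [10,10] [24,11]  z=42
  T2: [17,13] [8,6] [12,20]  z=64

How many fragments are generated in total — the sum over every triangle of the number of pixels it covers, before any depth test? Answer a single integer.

T0:
  2·area = 215
  edge (3, 1)→(24, 14): d=(21,13) inclusive
  edge (24, 14)→(1, 10): d=(-23,-4) inclusive
  edge (1, 10)→(3, 1): d=(2,-9) inclusive
    (1,0)@(3, 1): e=[0,215,0] → #  [on edge]
    (2,0)@(5, 1): e=[-26,223,18] → ·
    (1,1)@(3, 3): e=[42,169,4] → #
    (2,1)@(5, 3): e=[16,177,22] → #
    (3,1)@(7, 3): e=[-10,185,40] → ·
    (1,2)@(3, 5): e=[84,123,8] → #
    (3,2)@(7, 5): e=[32,139,44] → #
    (4,2)@(9, 5): e=[6,147,62] → #
    (5,2)@(11, 5): e=[-20,155,80] → ·
    (1,3)@(3, 7): e=[126,77,12] → #
    (5,3)@(11, 7): e=[22,109,84] → #
    (6,3)@(13, 7): e=[-4,117,102] → ·
  covered (28 px):
    · # · · · · · · · · · ·
    · # # · · · · · · · · ·
    · # # # # · · · · · · ·
    · # # # # # · · · · · ·
    · # # # # # # # · · · ·
    · · · # # # # # # # · ·
    · · · · · · · · · # # ·
    · · · · · · · · · · · ·
    · · · · · · · · · · · ·
    · · · · · · · · · · · ·
    · · · · · · · · · · · ·
T1:
  2·area = 142  (B↔C swapped to make it positive)
  edge (12, 0)→(24, 11): d=(12,11) inclusive
  edge (24, 11)→(10, 10): d=(-14,-1) inclusive
  edge (10, 10)→(12, 0): d=(2,-10) inclusive
    (6,0)@(13, 1): e=[1,129,12] → #
    (7,0)@(15, 1): e=[-21,131,32] → ·
    (6,1)@(13, 3): e=[25,101,16] → #
    (7,1)@(15, 3): e=[3,103,36] → #
    (8,1)@(17, 3): e=[-19,105,56] → ·
    (5,2)@(11, 5): e=[71,71,0] → #  [on edge]
    (8,2)@(17, 5): e=[5,77,60] → #
    (9,2)@(19, 5): e=[-17,79,80] → ·
    (5,3)@(11, 7): e=[95,43,4] → #
    (9,3)@(19, 7): e=[7,51,84] → #
    (10,3)@(21, 7): e=[-15,53,104] → ·
    (5,4)@(11, 9): e=[119,15,8] → #
    (4,7)@(9, 15): e=[213,-71,0] → ·  [on edge]
  covered (18 px):
    · · · · · · # · · · · ·
    · · · · · · # # · · · ·
    · · · · · # # # # · · ·
    · · · · · # # # # # · ·
    · · · · · # # # # # # ·
    · · · · · · · · · · · ·
    · · · · · · · · · · · ·
    · · · · · · · · · · · ·
    · · · · · · · · · · · ·
    · · · · · · · · · · · ·
    · · · · · · · · · · · ·
T2:
  2·area = 98  (B↔C swapped to make it positive)
  edge (17, 13)→(12, 20): d=(-5,7) inclusive
  edge (12, 20)→(8, 6): d=(-4,-14) inclusive
  edge (8, 6)→(17, 13): d=(9,7) inclusive
    (4,3)@(9, 7): e=[86,10,2] → #
    (5,3)@(11, 7): e=[72,38,-12] → ·
    (4,4)@(9, 9): e=[76,2,20] → #
    (5,4)@(11, 9): e=[62,30,6] → #
    (6,4)@(13, 9): e=[48,58,-8] → ·
    (4,5)@(9, 11): e=[66,-6,38] → ·
    (5,5)@(11, 11): e=[52,22,24] → #
    (6,5)@(13, 11): e=[38,50,10] → #
    (7,5)@(15, 11): e=[24,78,-4] → ·
    (5,6)@(11, 13): e=[42,14,42] → #
    (7,6)@(15, 13): e=[14,70,14] → #
    (8,6)@(17, 13): e=[0,98,0] → #  [on edge]
  covered (13 px):
    · · · · · · · · · · · ·
    · · · · · · · · · · · ·
    · · · · · · · · · · · ·
    · · · · # · · · · · · ·
    · · · · # # · · · · · ·
    · · · · · # # · · · · ·
    · · · · · # # # # · · ·
    · · · · · # # # · · · ·
    · · · · · · # · · · · ·
    · · · · · · · · · · · ·
    · · · · · · · · · · · ·

Result: 59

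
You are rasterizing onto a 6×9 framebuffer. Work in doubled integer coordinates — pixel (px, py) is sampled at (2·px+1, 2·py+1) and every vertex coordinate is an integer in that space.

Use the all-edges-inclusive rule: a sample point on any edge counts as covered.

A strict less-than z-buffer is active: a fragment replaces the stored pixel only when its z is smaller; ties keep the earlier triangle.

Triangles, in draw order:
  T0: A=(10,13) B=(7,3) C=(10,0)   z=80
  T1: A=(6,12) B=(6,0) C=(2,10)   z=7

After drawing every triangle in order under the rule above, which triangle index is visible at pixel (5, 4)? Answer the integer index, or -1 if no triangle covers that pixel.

T0:
  2·area = 39
  edge (10, 13)→(7, 3): d=(-3,-10) inclusive
  edge (7, 3)→(10, 0): d=(3,-3) inclusive
  edge (10, 0)→(10, 13): d=(0,13) inclusive
    (4,0)@(9, 1): e=[26,0,13] → X  [on edge]
    (5,0)@(11, 1): e=[46,6,-13] → .
    (3,1)@(7, 3): e=[0,0,39] → X  [on edge]
    (5,1)@(11, 3): e=[40,12,-13] → .
    (2,2)@(5, 5): e=[-26,0,65] → .  [on edge]
    (3,2)@(7, 5): e=[-6,6,39] → .
    (4,2)@(9, 5): e=[14,12,13] → X
    (5,2)@(11, 5): e=[34,18,-13] → .
    (1,3)@(3, 7): e=[-52,0,91] → .  [on edge]
    (4,3)@(9, 7): e=[8,18,13] → X
    (5,3)@(11, 7): e=[28,24,-13] → .
    (0,4)@(1, 9): e=[-78,0,117] → .  [on edge]
  covered (6 px):
    . . . . X .
    . . . X X .
    . . . . X .
    . . . . X .
    . . . . X .
    . . . . . .
    . . . . . .
    . . . . . .
    . . . . . .
T1:
  2·area = 48  (B↔C swapped to make it positive)
  edge (6, 12)→(2, 10): d=(-4,-2) inclusive
  edge (2, 10)→(6, 0): d=(4,-10) inclusive
  edge (6, 0)→(6, 12): d=(0,12) inclusive
    (2,1)@(5, 3): e=[34,2,12] → X
    (3,1)@(7, 3): e=[38,22,-12] → .
    (2,2)@(5, 5): e=[26,10,12] → X
    (3,2)@(7, 5): e=[30,30,-12] → .
    (2,3)@(5, 7): e=[18,18,12] → X
    (3,3)@(7, 7): e=[22,38,-12] → .
    (1,4)@(3, 9): e=[6,6,36] → X
    (3,4)@(7, 9): e=[14,46,-12] → .
    (1,5)@(3, 11): e=[-2,14,36] → .
    (2,5)@(5, 11): e=[2,34,12] → X
    (3,5)@(7, 11): e=[6,54,-12] → .
    (2,6)@(5, 13): e=[-6,42,12] → .
  covered (6 px):
    . . . . . .
    . . X . . .
    . . X . . .
    . . X . . .
    . X X . . .
    . . X . . .
    . . . . . .
    . . . . . .
    . . . . . .

Z-buffer (winner per pixel, '.' = empty):
  . . . . 0 .
  . . 1 0 0 .
  . . 1 . 0 .
  . . 1 . 0 .
  . 1 1 . 0 .
  . . 1 . . .
  . . . . . .
  . . . . . .
  . . . . . .

Result: -1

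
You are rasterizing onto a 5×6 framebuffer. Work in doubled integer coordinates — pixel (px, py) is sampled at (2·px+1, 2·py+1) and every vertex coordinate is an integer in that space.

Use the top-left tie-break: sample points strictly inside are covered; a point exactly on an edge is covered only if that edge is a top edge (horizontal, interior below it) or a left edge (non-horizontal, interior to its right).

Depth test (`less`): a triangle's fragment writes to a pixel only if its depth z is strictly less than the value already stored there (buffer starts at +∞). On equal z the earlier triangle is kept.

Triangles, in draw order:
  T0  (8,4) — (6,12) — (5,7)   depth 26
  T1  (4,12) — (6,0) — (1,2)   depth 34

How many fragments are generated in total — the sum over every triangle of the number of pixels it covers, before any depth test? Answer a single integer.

T0:
  2·area = 18
  edge (8, 4)→(6, 12): d=(-2,8) right/bottom  bias=-1
  edge (6, 12)→(5, 7): d=(-1,-5) top-left  bias=+0
  edge (5, 7)→(8, 4): d=(3,-3) top-left  bias=+0
    (4,1)@(9, 3): e=[-6,24,0] → ·  [on edge]
    (3,2)@(7, 5): e=[6,12,0] → █  [on edge]
    (4,2)@(9, 5): e=[-10,22,6] → ·
    (2,3)@(5, 7): e=[18,0,0] → █  [on edge]
    (4,3)@(9, 7): e=[-14,20,12] → ·
    (1,4)@(3, 9): e=[30,-12,0] → ·  [on edge]
    (2,4)@(5, 9): e=[14,-2,6] → ·
    (3,4)@(7, 9): e=[-2,8,12] → ·
    (0,5)@(1, 11): e=[42,-24,0] → ·  [on edge]
  covered (3 px):
    · · · · ·
    · · · · ·
    · · · █ ·
    · · █ █ ·
    · · · · ·
    · · · · ·
T1:
  2·area = 56  (B↔C swapped to make it positive)
  edge (4, 12)→(1, 2): d=(-3,-10) top-left  bias=+0
  edge (1, 2)→(6, 0): d=(5,-2) top-left  bias=+0
  edge (6, 0)→(4, 12): d=(-2,12) right/bottom  bias=-1
    (2,0)@(5, 1): e=[43,3,10] → █
    (3,0)@(7, 1): e=[63,7,-14] → ·
    (1,1)@(3, 3): e=[17,9,30] → █
    (3,1)@(7, 3): e=[57,17,-18] → ·
    (1,2)@(3, 5): e=[11,19,26] → █
    (3,2)@(7, 5): e=[51,27,-22] → ·
    (1,3)@(3, 7): e=[5,29,22] → █
    (2,3)@(5, 7): e=[25,33,-2] → ·
    (1,4)@(3, 9): e=[-1,39,18] → ·
  covered (6 px):
    · · █ · ·
    · █ █ · ·
    · █ █ · ·
    · █ · · ·
    · · · · ·
    · · · · ·

Answer: 9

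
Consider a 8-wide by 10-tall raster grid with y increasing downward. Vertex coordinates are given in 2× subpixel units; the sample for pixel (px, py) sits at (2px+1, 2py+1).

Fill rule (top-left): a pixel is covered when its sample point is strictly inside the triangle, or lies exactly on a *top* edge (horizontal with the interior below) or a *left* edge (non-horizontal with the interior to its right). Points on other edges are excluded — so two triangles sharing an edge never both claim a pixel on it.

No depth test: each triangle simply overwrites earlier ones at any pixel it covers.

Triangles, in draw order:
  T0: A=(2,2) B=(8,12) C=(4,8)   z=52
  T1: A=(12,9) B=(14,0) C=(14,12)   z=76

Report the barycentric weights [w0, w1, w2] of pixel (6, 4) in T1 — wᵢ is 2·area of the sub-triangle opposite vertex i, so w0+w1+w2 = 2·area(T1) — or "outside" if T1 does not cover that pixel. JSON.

T0:
  2·area = 16
  edge (2, 2)→(8, 12): d=(6,10) right/bottom  bias=-1
  edge (8, 12)→(4, 8): d=(-4,-4) top-left  bias=+0
  edge (4, 8)→(2, 2): d=(-2,-6) top-left  bias=+0
    (0,2)@(1, 5): e=[28,0,-12] → ·  [on edge]
    (1,2)@(3, 5): e=[8,8,0] → #  [on edge]
    (2,2)@(5, 5): e=[-12,16,12] → ·
    (1,3)@(3, 7): e=[20,0,-4] → ·  [on edge]
    (2,3)@(5, 7): e=[0,8,8] → ·  [on edge]
    (2,4)@(5, 9): e=[12,0,4] → #  [on edge]
    (3,4)@(7, 9): e=[-8,8,16] → ·
    (2,5)@(5, 11): e=[24,-8,0] → ·  [on edge]
    (3,5)@(7, 11): e=[4,0,12] → #  [on edge]
    (4,5)@(9, 11): e=[-16,8,24] → ·
    (3,6)@(7, 13): e=[16,-8,8] → ·
    (4,6)@(9, 13): e=[-4,0,20] → ·  [on edge]
    (5,7)@(11, 15): e=[-12,0,28] → ·  [on edge]
    (3,8)@(7, 17): e=[40,-24,0] → ·  [on edge]
    (5,8)@(11, 17): e=[0,-8,24] → ·  [on edge]
    (6,8)@(13, 17): e=[-20,0,36] → ·  [on edge]
    (7,9)@(15, 19): e=[-28,0,44] → ·  [on edge]
  covered (3 px):
    · · · · · · · ·
    · · · · · · · ·
    · # · · · · · ·
    · · · · · · · ·
    · · # · · · · ·
    · · · # · · · ·
    · · · · · · · ·
    · · · · · · · ·
    · · · · · · · ·
    · · · · · · · ·
T1:
  2·area = 24
  edge (12, 9)→(14, 0): d=(2,-9) top-left  bias=+0
  edge (14, 0)→(14, 12): d=(0,12) right/bottom  bias=-1
  edge (14, 12)→(12, 9): d=(-2,-3) top-left  bias=+0
    (6,2)@(13, 5): e=[1,12,11] → #
    (7,2)@(15, 5): e=[19,-12,17] → ·
    (6,3)@(13, 7): e=[5,12,7] → #
    (7,3)@(15, 7): e=[23,-12,13] → ·
    (6,4)@(13, 9): e=[9,12,3] → #
    (7,4)@(15, 9): e=[27,-12,9] → ·
    (6,5)@(13, 11): e=[13,12,-1] → ·
  covered (3 px):
    · · · · · · · ·
    · · · · · · · ·
    · · · · · · # ·
    · · · · · · # ·
    · · · · · · # ·
    · · · · · · · ·
    · · · · · · · ·
    · · · · · · · ·
    · · · · · · · ·
    · · · · · · · ·

Result: [12,3,9]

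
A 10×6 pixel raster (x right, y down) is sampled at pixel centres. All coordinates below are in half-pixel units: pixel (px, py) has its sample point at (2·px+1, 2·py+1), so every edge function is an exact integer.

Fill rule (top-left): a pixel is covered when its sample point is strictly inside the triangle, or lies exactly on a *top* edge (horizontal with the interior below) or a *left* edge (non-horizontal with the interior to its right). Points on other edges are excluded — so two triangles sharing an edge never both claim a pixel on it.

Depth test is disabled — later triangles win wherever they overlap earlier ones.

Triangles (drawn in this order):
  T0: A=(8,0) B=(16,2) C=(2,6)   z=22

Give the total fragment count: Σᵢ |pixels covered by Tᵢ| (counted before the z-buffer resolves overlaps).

T0:
  2·area = 60
  edge (8, 0)→(16, 2): d=(8,2) right/bottom  bias=-1
  edge (16, 2)→(2, 6): d=(-14,4) right/bottom  bias=-1
  edge (2, 6)→(8, 0): d=(6,-6) top-left  bias=+0
    (3,0)@(7, 1): e=[10,50,0] → X  [on edge]
    (4,0)@(9, 1): e=[6,42,12] → X
    (5,0)@(11, 1): e=[2,34,24] → X
    (6,0)@(13, 1): e=[-2,26,36] → .
    (2,1)@(5, 3): e=[30,30,0] → X  [on edge]
    (6,1)@(13, 3): e=[14,-2,48] → .
    (1,2)@(3, 5): e=[50,10,0] → X  [on edge]
    (3,2)@(7, 5): e=[42,-6,24] → .
    (4,2)@(9, 5): e=[38,-14,36] → .
    (5,2)@(11, 5): e=[34,-22,48] → .
    (0,3)@(1, 7): e=[70,-10,0] → .  [on edge]
    (1,3)@(3, 7): e=[66,-18,12] → .
  covered (9 px):
    . . . X X X . . . .
    . . X X X X . . . .
    . X X . . . . . . .
    . . . . . . . . . .
    . . . . . . . . . .
    . . . . . . . . . .

Answer: 9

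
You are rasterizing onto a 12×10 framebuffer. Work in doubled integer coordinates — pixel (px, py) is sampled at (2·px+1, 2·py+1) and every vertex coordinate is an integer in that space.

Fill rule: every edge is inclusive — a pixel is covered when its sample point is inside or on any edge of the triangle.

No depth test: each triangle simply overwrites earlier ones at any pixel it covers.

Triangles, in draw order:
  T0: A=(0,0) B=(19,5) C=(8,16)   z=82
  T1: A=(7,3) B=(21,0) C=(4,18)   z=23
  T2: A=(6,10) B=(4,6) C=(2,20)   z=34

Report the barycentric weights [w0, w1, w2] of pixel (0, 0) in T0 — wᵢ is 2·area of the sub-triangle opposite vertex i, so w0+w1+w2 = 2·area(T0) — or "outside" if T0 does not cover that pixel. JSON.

T0:
  2·area = 264
  edge (0, 0)→(19, 5): d=(19,5) inclusive
  edge (19, 5)→(8, 16): d=(-11,11) inclusive
  edge (8, 16)→(0, 0): d=(-8,-16) inclusive
    (0,0)@(1, 1): e=[14,242,8] → #
    (1,0)@(3, 1): e=[4,220,40] → #
    (2,0)@(5, 1): e=[-6,198,72] → ·
    (11,0)@(23, 1): e=[-96,0,360] → ·  [on edge]
    (0,1)@(1, 3): e=[52,220,-8] → ·
    (1,1)@(3, 3): e=[42,198,24] → #
    (2,1)@(5, 3): e=[32,176,56] → #
    (3,1)@(7, 3): e=[22,154,88] → #
    (4,1)@(9, 3): e=[12,132,120] → #
    (5,1)@(11, 3): e=[2,110,152] → #
    (6,1)@(13, 3): e=[-8,88,184] → ·
    (10,1)@(21, 3): e=[-48,0,312] → ·  [on edge]
    (9,2)@(19, 5): e=[0,0,264] → #  [on edge]
    (8,3)@(17, 7): e=[48,0,216] → #  [on edge]
    (7,4)@(15, 9): e=[96,0,168] → #  [on edge]
    (6,5)@(13, 11): e=[144,0,120] → #  [on edge]
    (5,6)@(11, 13): e=[192,0,72] → #  [on edge]
    (4,7)@(9, 15): e=[240,0,24] → #  [on edge]
    (3,8)@(7, 17): e=[288,0,-24] → ·  [on edge]
    (2,9)@(5, 19): e=[336,0,-72] → ·  [on edge]
  covered (37 px):
    # # · · · · · · · · · ·
    · # # # # # · · · · · ·
    · # # # # # # # # # · ·
    · · # # # # # # # · · ·
    · · # # # # # # · · · ·
    · · · # # # # · · · · ·
    · · · # # # · · · · · ·
    · · · · # · · · · · · ·
    · · · · · · · · · · · ·
    · · · · · · · · · · · ·
T1:
  2·area = 201
  edge (7, 3)→(21, 0): d=(14,-3) inclusive
  edge (21, 0)→(4, 18): d=(-17,18) inclusive
  edge (4, 18)→(7, 3): d=(3,-15) inclusive
    (8,0)@(17, 1): e=[2,55,144] → #
    (9,0)@(19, 1): e=[8,19,174] → #
    (10,0)@(21, 1): e=[14,-17,204] → ·
    (3,1)@(7, 3): e=[0,201,0] → #  [on edge]
    (4,1)@(9, 3): e=[6,165,30] → #
    (5,1)@(11, 3): e=[12,129,60] → #
    (6,1)@(13, 3): e=[18,93,90] → #
    (7,1)@(15, 3): e=[24,57,120] → #
    (9,1)@(19, 3): e=[36,-15,180] → ·
    (3,2)@(7, 5): e=[28,167,6] → #
    (8,2)@(17, 5): e=[58,-13,156] → ·
    (3,3)@(7, 7): e=[56,133,12] → #
    (2,6)@(5, 13): e=[134,67,0] → #  [on edge]
  covered (25 px):
    · · · · · · · · # # · ·
    · · · # # # # # # · · ·
    · · · # # # # # · · · ·
    · · · # # # # · · · · ·
    · · · # # # · · · · · ·
    · · · # # · · · · · · ·
    · · # # · · · · · · · ·
    · · # · · · · · · · · ·
    · · · · · · · · · · · ·
    · · · · · · · · · · · ·
T2:
  2·area = 36  (B↔C swapped to make it positive)
  edge (6, 10)→(2, 20): d=(-4,10) inclusive
  edge (2, 20)→(4, 6): d=(2,-14) inclusive
  edge (4, 6)→(6, 10): d=(2,4) inclusive
    (2,4)@(5, 9): e=[14,20,2] → #
    (3,4)@(7, 9): e=[-6,48,-6] → ·
    (2,5)@(5, 11): e=[6,24,6] → #
    (3,5)@(7, 11): e=[-14,52,-2] → ·
    (1,6)@(3, 13): e=[18,0,18] → #  [on edge]
    (2,6)@(5, 13): e=[-2,28,10] → ·
    (1,7)@(3, 15): e=[10,4,22] → #
    (2,7)@(5, 15): e=[-10,32,14] → ·
    (1,8)@(3, 17): e=[2,8,26] → #
    (2,8)@(5, 17): e=[-18,36,18] → ·
    (1,9)@(3, 19): e=[-6,12,30] → ·
  covered (5 px):
    · · · · · · · · · · · ·
    · · · · · · · · · · · ·
    · · · · · · · · · · · ·
    · · · · · · · · · · · ·
    · · # · · · · · · · · ·
    · · # · · · · · · · · ·
    · # · · · · · · · · · ·
    · # · · · · · · · · · ·
    · # · · · · · · · · · ·
    · · · · · · · · · · · ·

Result: [242,8,14]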